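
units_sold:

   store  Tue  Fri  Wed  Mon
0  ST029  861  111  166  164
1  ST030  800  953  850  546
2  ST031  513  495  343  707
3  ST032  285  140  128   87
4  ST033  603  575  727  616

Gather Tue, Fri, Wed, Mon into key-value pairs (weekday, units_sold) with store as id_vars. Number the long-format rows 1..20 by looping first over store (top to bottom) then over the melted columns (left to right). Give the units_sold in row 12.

20 rows total (5 × 4). Row 12: index ⌊(12-1)/4⌋ = 2 into store → ST031; (12-1) mod 4 = 3 into the melted columns → Mon.
So row 12 is (ST031, Mon, 707); units_sold = 707.

707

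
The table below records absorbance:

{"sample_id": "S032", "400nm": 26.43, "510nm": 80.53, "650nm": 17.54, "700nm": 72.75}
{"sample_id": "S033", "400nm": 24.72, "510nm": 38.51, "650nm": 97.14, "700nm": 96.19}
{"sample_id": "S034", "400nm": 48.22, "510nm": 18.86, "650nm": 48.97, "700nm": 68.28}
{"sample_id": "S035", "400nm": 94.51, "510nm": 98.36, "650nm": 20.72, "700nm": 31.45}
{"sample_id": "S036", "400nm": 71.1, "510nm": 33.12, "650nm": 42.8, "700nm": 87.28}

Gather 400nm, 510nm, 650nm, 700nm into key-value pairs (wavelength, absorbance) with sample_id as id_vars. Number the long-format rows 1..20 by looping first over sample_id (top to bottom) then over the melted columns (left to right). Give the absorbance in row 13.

20 rows total (5 × 4). Row 13: index ⌊(13-1)/4⌋ = 3 into sample_id → S035; (13-1) mod 4 = 0 into the melted columns → 400nm.
So row 13 is (S035, 400nm, 94.51); absorbance = 94.51.

94.51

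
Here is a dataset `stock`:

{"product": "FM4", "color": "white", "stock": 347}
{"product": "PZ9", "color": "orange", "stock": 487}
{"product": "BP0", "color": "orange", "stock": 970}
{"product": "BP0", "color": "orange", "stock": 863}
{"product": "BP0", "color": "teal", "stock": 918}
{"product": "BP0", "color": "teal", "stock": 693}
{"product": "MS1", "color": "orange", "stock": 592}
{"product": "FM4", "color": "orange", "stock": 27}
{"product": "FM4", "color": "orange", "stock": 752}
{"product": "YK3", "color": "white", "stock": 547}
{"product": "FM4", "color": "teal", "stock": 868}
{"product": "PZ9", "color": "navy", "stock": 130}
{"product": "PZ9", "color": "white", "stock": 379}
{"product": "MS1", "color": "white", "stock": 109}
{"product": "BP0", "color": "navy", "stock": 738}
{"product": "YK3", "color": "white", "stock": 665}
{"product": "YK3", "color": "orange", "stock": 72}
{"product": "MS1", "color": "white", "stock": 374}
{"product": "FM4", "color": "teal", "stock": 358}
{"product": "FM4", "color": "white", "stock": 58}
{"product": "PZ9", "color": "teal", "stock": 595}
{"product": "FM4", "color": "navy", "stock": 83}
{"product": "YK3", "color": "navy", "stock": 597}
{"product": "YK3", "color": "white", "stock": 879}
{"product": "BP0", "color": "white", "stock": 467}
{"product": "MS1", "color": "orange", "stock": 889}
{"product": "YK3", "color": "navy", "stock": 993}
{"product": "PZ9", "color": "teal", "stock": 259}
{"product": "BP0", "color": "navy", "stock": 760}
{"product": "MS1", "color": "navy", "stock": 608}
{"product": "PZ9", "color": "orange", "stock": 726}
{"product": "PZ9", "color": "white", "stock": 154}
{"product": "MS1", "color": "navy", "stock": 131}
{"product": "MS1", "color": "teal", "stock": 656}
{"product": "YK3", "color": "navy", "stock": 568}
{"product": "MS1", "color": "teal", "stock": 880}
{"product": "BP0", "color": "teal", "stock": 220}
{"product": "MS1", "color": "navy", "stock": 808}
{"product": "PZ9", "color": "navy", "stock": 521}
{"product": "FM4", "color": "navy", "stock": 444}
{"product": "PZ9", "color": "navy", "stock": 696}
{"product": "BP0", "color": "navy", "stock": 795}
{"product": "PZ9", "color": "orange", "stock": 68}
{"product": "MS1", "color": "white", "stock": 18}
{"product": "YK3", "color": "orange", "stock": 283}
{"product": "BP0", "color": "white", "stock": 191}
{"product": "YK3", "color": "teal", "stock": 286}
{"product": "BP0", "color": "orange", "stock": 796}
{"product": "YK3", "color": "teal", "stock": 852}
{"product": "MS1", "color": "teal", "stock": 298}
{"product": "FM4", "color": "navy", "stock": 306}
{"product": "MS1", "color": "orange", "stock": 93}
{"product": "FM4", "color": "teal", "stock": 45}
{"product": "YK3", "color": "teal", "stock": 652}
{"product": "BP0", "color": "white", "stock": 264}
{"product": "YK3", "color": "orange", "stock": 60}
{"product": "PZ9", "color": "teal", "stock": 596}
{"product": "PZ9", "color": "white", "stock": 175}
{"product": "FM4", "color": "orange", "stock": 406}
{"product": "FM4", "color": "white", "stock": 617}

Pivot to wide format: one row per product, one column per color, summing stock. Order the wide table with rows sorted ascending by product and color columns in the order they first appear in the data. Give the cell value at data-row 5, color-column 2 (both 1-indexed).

With rows sorted ascending by product, row 5 is product=YK3. color columns in first-appearance order: white, orange, teal, navy; column 2 is orange.
Long rows with product=YK3, color=orange: 72 + 283 + 60 = 415.

415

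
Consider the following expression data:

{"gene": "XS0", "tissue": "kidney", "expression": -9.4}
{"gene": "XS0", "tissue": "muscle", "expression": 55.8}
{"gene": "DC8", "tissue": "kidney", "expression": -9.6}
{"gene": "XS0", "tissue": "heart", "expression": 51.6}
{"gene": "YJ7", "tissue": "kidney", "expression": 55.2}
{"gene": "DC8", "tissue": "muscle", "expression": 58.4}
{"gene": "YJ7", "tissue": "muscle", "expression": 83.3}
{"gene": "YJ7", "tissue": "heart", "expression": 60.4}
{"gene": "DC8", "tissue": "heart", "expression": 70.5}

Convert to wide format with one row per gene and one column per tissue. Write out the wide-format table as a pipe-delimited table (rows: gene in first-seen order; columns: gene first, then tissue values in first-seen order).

| gene | kidney | muscle | heart |
| XS0 | -9.4 | 55.8 | 51.6 |
| DC8 | -9.6 | 58.4 | 70.5 |
| YJ7 | 55.2 | 83.3 | 60.4 |

Columns: gene plus the 3 distinct tissue values (kidney, muscle, heart).
For example, row XS0 column kidney takes expression=-9.4 from the long row (XS0, kidney).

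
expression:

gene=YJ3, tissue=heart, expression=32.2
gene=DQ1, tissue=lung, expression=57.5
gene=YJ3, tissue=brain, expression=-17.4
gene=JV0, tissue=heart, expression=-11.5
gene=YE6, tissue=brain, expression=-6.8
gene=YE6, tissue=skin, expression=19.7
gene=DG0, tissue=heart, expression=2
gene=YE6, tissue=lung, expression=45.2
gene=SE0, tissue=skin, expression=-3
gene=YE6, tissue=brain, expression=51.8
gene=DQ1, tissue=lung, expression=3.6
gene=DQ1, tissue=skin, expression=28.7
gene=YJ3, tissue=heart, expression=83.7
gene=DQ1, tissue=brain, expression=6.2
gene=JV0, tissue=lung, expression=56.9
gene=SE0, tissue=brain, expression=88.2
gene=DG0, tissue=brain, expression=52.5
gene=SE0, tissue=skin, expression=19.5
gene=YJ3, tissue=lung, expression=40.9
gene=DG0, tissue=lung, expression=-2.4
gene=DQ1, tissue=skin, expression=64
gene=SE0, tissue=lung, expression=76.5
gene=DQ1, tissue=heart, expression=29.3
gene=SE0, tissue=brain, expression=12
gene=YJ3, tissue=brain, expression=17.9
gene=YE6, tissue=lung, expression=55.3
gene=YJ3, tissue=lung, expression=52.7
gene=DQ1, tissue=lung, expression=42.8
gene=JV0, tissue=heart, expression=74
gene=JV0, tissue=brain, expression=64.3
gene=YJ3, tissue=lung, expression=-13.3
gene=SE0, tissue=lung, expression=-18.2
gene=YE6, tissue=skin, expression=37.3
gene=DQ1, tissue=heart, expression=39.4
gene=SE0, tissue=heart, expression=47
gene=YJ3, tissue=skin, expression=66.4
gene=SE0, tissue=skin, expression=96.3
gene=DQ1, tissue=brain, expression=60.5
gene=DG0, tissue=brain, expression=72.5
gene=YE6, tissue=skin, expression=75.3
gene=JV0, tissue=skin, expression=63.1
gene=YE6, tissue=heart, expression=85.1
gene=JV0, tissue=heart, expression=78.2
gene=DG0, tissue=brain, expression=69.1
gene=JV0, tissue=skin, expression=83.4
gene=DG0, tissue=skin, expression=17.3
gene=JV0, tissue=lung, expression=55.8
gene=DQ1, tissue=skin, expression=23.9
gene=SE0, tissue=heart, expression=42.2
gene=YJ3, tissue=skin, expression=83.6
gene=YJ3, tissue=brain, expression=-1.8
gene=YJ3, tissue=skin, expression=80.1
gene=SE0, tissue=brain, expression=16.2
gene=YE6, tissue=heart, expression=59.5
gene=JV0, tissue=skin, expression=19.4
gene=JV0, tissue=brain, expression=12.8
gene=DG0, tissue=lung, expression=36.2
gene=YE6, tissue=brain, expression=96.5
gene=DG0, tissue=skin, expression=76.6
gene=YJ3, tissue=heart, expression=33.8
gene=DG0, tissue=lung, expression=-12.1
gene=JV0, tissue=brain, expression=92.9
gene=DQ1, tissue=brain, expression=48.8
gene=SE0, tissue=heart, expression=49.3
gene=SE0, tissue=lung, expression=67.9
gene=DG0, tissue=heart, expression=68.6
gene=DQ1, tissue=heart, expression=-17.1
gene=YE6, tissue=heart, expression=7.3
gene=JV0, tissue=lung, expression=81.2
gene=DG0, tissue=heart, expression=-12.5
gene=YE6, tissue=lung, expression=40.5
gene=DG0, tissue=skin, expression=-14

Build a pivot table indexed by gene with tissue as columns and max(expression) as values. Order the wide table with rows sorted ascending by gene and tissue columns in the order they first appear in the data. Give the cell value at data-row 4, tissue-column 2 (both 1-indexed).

With rows sorted ascending by gene, row 4 is gene=SE0. tissue columns in first-appearance order: heart, lung, brain, skin; column 2 is lung.
Long rows with gene=SE0, tissue=lung: max(76.5, -18.2, 67.9) = 76.5.

76.5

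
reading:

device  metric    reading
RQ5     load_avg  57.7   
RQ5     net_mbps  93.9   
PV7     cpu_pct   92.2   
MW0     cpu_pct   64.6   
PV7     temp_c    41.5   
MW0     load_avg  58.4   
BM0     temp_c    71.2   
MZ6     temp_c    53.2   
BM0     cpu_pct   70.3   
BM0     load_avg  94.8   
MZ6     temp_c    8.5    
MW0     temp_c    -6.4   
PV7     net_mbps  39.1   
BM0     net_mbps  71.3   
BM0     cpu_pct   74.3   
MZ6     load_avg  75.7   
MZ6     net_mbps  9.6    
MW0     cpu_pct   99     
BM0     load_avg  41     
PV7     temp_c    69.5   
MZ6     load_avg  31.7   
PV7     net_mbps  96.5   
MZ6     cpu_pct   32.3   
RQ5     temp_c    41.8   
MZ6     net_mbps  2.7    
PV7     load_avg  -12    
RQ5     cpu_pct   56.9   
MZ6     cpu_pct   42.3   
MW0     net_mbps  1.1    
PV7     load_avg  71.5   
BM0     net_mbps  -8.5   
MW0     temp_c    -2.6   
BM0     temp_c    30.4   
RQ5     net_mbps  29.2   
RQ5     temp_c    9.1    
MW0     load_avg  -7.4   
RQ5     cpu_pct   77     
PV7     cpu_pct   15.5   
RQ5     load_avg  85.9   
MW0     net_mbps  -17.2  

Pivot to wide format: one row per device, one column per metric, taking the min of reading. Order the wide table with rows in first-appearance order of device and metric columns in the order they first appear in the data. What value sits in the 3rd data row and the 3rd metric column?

64.6

With rows in first-appearance order of device, row 3 is device=MW0. metric columns in first-appearance order: load_avg, net_mbps, cpu_pct, temp_c; column 3 is cpu_pct.
Long rows with device=MW0, metric=cpu_pct: min(64.6, 99) = 64.6.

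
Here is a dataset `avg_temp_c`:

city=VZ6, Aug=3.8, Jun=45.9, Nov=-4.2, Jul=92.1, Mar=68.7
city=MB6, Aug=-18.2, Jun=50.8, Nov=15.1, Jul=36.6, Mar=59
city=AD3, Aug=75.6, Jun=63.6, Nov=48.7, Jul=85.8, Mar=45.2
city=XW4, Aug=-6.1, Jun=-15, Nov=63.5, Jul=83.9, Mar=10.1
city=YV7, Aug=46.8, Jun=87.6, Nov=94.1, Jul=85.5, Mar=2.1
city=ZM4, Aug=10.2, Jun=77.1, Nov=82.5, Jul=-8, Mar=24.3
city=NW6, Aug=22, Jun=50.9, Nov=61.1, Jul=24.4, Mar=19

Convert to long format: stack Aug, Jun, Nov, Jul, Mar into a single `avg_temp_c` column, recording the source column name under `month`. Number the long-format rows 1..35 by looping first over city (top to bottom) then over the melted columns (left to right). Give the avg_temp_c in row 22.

87.6

35 rows total (7 × 5). Row 22: index ⌊(22-1)/5⌋ = 4 into city → YV7; (22-1) mod 5 = 1 into the melted columns → Jun.
So row 22 is (YV7, Jun, 87.6); avg_temp_c = 87.6.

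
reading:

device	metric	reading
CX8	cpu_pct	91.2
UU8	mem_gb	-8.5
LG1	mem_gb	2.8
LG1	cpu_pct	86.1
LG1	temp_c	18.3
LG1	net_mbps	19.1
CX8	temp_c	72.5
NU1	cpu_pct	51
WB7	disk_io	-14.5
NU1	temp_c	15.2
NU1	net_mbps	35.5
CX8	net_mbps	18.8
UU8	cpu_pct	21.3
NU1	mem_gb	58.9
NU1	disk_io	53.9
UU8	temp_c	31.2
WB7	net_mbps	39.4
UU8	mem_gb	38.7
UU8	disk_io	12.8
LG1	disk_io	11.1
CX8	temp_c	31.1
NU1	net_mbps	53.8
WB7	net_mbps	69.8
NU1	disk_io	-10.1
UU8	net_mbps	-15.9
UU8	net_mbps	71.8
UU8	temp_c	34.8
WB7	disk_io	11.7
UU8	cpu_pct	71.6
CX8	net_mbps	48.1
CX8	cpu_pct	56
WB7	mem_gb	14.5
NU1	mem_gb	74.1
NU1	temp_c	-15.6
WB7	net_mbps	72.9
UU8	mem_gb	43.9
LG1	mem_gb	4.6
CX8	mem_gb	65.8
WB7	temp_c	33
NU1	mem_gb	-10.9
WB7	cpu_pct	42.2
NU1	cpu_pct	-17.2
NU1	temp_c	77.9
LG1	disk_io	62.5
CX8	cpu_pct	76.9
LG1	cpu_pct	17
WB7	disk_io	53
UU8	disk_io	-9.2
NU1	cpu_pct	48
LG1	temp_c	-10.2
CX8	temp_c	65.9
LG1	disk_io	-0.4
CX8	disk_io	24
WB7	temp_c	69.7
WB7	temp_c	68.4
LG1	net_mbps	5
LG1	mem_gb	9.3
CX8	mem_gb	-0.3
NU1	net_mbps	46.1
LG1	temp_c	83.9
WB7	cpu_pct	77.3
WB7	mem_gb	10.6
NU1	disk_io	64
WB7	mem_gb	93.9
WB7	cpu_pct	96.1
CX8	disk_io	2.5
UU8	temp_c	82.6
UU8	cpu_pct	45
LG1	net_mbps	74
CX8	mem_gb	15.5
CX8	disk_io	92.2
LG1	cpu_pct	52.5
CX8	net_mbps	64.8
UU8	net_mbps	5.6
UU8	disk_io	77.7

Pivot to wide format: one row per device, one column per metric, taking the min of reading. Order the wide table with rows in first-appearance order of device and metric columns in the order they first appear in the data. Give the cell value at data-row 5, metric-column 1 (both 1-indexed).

42.2

With rows in first-appearance order of device, row 5 is device=WB7. metric columns in first-appearance order: cpu_pct, mem_gb, temp_c, net_mbps, disk_io; column 1 is cpu_pct.
Long rows with device=WB7, metric=cpu_pct: min(42.2, 77.3, 96.1) = 42.2.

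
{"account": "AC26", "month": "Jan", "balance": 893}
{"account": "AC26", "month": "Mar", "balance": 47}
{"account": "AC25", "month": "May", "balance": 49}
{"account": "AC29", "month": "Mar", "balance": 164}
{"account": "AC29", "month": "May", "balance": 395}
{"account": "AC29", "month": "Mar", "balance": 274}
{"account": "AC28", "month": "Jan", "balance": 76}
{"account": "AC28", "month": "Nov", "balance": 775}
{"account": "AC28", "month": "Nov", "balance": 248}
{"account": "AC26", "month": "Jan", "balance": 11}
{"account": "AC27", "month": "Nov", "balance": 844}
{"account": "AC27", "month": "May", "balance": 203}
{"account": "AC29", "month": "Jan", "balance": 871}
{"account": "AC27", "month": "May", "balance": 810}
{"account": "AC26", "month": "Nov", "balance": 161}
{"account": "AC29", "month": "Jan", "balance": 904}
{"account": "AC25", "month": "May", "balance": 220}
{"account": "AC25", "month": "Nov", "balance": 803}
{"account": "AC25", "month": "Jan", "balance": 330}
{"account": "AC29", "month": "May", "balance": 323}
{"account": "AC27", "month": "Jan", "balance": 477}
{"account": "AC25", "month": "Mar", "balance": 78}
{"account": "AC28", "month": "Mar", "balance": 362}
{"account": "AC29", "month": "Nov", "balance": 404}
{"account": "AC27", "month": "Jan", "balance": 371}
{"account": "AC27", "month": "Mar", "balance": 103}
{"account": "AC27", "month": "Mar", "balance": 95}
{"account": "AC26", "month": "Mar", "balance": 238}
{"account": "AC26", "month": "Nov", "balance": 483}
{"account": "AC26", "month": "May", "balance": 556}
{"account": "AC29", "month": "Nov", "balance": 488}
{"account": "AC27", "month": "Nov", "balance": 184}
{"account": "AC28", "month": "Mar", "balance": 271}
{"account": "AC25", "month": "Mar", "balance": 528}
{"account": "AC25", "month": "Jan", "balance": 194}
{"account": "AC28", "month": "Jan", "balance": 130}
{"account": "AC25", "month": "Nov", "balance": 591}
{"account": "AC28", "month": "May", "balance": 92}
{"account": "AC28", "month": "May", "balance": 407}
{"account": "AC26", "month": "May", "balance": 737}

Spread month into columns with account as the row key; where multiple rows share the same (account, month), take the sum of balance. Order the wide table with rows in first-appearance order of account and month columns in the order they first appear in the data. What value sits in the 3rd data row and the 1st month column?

With rows in first-appearance order of account, row 3 is account=AC29. month columns in first-appearance order: Jan, Mar, May, Nov; column 1 is Jan.
Long rows with account=AC29, month=Jan: 871 + 904 = 1775.

1775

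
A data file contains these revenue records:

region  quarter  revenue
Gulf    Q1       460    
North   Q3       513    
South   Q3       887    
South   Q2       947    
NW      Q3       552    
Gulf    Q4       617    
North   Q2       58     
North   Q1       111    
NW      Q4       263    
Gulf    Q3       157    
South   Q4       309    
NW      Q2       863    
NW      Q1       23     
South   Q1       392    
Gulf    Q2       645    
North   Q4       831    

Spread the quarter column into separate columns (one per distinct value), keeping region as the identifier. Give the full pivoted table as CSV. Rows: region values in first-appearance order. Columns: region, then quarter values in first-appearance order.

Columns: region plus the 4 distinct quarter values (Q1, Q3, Q2, Q4).
For example, row Gulf column Q1 takes revenue=460 from the long row (Gulf, Q1).

region,Q1,Q3,Q2,Q4
Gulf,460,157,645,617
North,111,513,58,831
South,392,887,947,309
NW,23,552,863,263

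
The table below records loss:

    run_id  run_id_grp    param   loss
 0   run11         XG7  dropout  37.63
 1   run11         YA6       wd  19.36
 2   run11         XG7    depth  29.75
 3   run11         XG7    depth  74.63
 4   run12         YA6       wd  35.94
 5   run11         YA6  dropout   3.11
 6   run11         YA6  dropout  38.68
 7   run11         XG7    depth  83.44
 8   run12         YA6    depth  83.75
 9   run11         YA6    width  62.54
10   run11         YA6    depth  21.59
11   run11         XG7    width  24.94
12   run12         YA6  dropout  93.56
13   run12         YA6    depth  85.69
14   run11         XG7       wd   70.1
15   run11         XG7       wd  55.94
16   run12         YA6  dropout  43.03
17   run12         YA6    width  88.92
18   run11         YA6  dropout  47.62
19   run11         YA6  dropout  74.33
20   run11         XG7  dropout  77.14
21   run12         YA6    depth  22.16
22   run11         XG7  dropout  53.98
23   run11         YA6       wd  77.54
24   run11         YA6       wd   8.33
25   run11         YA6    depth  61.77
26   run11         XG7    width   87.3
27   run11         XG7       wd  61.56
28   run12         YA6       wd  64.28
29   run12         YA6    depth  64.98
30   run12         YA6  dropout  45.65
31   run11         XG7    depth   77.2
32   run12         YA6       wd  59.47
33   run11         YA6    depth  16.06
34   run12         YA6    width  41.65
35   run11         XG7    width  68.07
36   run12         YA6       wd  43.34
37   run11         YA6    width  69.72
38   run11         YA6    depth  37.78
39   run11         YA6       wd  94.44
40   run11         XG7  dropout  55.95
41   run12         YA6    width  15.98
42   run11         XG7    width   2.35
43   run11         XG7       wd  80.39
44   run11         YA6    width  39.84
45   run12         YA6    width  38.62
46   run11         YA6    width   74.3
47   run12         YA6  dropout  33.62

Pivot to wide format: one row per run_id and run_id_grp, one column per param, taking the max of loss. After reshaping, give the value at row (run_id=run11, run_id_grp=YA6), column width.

74.3

Rows with run_id=run11, run_id_grp=YA6 and param=width: loss values are 62.54, 69.72, 39.84, 74.3.
max(62.54, 69.72, 39.84, 74.3) = 74.3.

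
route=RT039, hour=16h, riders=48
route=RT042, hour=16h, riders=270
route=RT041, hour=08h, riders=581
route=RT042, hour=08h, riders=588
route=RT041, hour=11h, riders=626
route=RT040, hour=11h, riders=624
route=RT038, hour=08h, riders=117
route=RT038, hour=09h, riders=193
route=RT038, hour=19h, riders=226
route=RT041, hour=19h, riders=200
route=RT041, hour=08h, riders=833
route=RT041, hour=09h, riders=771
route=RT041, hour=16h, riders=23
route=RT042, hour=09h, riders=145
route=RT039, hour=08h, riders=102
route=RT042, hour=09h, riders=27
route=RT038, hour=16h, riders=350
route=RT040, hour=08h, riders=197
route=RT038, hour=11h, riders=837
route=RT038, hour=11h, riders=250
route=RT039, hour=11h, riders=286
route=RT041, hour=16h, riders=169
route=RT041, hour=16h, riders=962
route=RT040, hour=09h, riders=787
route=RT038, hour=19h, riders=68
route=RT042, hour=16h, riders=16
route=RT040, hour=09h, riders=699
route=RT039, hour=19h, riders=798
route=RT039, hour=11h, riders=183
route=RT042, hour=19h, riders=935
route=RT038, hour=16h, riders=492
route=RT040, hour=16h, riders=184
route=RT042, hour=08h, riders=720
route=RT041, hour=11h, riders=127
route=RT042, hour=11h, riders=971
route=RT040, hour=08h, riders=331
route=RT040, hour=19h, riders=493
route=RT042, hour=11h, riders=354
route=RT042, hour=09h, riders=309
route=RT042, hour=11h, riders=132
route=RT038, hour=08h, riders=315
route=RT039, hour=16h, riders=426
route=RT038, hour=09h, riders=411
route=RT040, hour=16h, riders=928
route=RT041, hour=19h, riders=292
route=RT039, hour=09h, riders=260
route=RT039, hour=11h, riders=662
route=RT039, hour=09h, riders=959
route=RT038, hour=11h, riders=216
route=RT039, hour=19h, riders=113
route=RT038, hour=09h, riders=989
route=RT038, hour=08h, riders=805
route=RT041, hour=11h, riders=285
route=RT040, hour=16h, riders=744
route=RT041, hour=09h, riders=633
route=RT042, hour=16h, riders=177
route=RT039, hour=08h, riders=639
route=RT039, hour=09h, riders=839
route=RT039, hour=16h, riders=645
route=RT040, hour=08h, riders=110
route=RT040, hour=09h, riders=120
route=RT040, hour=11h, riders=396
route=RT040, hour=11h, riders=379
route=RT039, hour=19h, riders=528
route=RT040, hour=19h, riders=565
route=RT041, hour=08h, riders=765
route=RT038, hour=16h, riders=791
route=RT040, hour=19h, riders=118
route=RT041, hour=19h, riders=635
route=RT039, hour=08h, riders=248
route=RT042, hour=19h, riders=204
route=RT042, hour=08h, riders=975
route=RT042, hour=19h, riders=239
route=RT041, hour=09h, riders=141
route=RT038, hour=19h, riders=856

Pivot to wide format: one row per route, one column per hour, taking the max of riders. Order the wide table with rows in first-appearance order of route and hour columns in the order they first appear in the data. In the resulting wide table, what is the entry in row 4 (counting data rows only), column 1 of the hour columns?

With rows in first-appearance order of route, row 4 is route=RT040. hour columns in first-appearance order: 16h, 08h, 11h, 09h, 19h; column 1 is 16h.
Long rows with route=RT040, hour=16h: max(184, 928, 744) = 928.

928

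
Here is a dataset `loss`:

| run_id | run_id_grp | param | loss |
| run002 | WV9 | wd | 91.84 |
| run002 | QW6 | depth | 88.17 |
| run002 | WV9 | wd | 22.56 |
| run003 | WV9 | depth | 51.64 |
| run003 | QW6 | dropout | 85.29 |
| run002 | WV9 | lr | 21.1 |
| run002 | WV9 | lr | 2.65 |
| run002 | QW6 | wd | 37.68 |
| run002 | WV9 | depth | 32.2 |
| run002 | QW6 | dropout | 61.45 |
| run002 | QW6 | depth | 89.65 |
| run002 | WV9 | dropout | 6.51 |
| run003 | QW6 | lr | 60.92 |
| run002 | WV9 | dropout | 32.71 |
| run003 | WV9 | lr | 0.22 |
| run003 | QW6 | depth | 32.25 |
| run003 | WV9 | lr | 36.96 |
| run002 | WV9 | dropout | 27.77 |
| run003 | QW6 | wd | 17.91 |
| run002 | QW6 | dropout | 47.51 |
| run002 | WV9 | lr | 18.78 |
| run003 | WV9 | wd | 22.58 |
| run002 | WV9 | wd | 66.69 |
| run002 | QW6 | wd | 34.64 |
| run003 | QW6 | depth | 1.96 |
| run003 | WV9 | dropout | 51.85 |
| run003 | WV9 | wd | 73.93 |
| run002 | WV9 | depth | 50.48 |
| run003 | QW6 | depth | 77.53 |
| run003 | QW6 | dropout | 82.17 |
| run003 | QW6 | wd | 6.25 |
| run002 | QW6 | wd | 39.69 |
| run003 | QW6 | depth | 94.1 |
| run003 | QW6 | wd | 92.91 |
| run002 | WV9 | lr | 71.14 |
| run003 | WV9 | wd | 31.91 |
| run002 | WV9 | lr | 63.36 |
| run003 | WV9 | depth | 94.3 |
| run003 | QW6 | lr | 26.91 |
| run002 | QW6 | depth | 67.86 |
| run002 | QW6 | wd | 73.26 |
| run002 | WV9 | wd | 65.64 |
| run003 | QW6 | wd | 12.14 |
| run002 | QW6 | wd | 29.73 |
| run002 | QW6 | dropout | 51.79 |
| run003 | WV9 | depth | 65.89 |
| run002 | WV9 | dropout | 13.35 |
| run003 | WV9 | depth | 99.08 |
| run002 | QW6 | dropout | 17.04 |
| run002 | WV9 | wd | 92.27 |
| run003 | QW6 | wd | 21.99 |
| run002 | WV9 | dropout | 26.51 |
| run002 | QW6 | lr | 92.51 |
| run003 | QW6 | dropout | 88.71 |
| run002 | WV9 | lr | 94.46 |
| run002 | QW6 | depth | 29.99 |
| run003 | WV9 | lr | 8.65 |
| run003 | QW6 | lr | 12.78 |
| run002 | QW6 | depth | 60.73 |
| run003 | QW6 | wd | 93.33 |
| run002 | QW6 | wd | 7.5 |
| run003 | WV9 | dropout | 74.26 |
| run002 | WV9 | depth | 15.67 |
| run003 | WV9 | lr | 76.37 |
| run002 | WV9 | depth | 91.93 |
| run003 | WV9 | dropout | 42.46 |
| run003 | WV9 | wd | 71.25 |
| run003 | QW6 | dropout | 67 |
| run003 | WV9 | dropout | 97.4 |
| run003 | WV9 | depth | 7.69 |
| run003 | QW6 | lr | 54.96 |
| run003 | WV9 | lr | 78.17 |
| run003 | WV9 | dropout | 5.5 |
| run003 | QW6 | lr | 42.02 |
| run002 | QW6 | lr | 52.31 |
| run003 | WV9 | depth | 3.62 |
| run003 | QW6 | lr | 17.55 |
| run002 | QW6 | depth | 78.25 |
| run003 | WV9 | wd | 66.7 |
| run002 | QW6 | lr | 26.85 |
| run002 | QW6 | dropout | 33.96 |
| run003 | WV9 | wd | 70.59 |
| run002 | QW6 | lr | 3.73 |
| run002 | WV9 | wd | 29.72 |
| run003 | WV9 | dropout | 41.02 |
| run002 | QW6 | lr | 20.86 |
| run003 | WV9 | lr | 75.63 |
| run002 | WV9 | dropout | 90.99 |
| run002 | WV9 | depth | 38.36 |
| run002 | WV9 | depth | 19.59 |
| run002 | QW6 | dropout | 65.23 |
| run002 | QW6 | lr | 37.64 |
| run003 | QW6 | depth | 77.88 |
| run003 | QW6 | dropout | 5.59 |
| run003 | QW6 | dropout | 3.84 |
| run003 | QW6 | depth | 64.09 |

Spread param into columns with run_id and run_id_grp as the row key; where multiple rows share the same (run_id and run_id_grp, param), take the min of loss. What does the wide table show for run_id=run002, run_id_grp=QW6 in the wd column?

Rows with run_id=run002, run_id_grp=QW6 and param=wd: loss values are 37.68, 34.64, 39.69, 73.26, 29.73, 7.5.
min(37.68, 34.64, 39.69, 73.26, 29.73, 7.5) = 7.5.

7.5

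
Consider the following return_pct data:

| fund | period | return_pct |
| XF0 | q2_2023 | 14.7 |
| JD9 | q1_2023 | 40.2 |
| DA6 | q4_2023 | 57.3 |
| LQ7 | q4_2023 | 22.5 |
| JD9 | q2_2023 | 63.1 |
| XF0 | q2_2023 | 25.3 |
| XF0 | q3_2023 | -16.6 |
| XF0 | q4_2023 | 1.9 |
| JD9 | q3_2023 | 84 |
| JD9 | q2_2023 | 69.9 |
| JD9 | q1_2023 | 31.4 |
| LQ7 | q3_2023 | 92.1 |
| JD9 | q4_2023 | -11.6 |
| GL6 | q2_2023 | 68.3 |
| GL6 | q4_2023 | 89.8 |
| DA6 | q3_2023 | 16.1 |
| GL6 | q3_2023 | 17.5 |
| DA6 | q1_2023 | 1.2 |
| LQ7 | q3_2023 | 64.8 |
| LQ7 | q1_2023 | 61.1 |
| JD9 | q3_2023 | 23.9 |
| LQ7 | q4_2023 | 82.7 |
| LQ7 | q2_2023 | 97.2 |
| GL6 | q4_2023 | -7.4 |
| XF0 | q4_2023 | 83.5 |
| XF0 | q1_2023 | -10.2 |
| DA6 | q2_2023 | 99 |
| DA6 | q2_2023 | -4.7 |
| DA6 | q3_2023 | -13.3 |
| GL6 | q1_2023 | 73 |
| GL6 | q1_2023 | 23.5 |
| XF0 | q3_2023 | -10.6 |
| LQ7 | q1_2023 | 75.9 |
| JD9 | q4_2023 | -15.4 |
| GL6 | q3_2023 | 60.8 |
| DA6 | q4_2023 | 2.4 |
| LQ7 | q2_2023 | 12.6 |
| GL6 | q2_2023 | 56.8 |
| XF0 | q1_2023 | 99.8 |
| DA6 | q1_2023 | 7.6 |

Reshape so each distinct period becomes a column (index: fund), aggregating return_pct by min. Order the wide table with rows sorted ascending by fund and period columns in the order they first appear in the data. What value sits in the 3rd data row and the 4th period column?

23.9

With rows sorted ascending by fund, row 3 is fund=JD9. period columns in first-appearance order: q2_2023, q1_2023, q4_2023, q3_2023; column 4 is q3_2023.
Long rows with fund=JD9, period=q3_2023: min(84, 23.9) = 23.9.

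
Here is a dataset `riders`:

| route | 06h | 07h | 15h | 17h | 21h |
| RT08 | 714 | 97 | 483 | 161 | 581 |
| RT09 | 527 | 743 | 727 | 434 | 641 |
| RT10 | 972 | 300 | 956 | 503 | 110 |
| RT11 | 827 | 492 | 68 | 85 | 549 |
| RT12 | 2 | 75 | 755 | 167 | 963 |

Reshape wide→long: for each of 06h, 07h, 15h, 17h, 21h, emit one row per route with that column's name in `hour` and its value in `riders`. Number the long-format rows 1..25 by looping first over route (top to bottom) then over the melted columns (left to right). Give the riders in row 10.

25 rows total (5 × 5). Row 10: index ⌊(10-1)/5⌋ = 1 into route → RT09; (10-1) mod 5 = 4 into the melted columns → 21h.
So row 10 is (RT09, 21h, 641); riders = 641.

641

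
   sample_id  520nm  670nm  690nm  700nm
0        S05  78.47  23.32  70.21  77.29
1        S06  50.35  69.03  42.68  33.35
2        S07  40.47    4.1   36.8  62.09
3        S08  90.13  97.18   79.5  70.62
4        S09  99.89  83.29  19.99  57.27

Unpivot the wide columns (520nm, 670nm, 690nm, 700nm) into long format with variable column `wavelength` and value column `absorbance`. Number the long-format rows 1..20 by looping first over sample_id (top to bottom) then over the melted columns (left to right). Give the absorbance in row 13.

20 rows total (5 × 4). Row 13: index ⌊(13-1)/4⌋ = 3 into sample_id → S08; (13-1) mod 4 = 0 into the melted columns → 520nm.
So row 13 is (S08, 520nm, 90.13); absorbance = 90.13.

90.13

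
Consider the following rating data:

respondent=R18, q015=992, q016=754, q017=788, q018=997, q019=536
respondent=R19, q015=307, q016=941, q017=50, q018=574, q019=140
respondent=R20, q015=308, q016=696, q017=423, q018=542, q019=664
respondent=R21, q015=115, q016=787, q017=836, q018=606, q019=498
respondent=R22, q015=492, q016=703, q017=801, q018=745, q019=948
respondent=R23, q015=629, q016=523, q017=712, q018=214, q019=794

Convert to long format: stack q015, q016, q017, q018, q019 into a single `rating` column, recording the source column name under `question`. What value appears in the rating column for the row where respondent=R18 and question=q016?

754

Unpivoting turns each (respondent, wide-column) pair into one long row.
The wide cell at row R18, column q016 holds 754, so the long row (R18, q016) has rating=754.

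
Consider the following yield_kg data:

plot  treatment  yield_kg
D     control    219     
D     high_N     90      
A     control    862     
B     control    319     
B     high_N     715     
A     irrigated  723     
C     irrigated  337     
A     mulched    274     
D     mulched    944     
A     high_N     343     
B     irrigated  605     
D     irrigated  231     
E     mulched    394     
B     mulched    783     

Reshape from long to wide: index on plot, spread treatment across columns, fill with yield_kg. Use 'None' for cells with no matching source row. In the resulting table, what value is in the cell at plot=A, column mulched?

274

The long row with plot=A, treatment=mulched has yield_kg=274.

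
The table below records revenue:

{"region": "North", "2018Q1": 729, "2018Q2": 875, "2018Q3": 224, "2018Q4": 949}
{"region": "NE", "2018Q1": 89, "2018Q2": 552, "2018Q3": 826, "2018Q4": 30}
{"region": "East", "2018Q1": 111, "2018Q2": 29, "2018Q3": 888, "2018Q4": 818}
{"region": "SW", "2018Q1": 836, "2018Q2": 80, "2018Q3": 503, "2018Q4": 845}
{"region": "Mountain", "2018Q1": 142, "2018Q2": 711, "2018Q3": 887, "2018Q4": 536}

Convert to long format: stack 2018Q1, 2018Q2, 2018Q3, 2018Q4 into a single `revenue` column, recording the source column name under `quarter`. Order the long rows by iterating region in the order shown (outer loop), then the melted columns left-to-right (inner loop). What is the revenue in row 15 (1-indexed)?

20 rows total (5 × 4). Row 15: index ⌊(15-1)/4⌋ = 3 into region → SW; (15-1) mod 4 = 2 into the melted columns → 2018Q3.
So row 15 is (SW, 2018Q3, 503); revenue = 503.

503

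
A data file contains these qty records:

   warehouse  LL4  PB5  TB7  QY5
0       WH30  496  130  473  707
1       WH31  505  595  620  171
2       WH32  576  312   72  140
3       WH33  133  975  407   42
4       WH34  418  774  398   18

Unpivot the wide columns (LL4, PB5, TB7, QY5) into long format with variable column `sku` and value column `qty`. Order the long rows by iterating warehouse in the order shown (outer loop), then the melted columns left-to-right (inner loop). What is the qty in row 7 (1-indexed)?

20 rows total (5 × 4). Row 7: index ⌊(7-1)/4⌋ = 1 into warehouse → WH31; (7-1) mod 4 = 2 into the melted columns → TB7.
So row 7 is (WH31, TB7, 620); qty = 620.

620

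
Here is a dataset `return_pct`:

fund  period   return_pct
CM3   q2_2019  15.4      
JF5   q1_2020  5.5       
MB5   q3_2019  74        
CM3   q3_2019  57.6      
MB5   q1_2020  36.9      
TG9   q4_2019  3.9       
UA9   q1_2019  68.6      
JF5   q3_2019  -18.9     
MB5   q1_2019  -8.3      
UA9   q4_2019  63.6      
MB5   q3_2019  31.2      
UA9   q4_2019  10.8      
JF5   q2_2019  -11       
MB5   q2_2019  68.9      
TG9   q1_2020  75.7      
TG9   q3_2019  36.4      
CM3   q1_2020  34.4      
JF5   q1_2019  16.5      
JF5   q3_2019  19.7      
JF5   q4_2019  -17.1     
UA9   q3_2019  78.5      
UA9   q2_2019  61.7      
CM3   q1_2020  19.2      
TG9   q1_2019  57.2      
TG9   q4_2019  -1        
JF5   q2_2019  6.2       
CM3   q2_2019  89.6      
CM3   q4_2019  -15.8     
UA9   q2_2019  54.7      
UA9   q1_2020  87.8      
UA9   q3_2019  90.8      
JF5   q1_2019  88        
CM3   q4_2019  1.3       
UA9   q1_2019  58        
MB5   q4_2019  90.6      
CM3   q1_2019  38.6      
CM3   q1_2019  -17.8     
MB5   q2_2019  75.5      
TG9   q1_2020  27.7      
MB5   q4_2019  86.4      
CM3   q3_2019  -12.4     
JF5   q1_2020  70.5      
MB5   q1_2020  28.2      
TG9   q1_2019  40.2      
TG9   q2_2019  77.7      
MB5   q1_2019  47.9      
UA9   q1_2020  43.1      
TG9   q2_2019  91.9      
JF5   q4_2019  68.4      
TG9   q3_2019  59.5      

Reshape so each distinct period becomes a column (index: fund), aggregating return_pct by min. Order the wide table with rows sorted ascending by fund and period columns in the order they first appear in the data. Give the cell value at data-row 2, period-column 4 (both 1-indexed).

With rows sorted ascending by fund, row 2 is fund=JF5. period columns in first-appearance order: q2_2019, q1_2020, q3_2019, q4_2019, q1_2019; column 4 is q4_2019.
Long rows with fund=JF5, period=q4_2019: min(-17.1, 68.4) = -17.1.

-17.1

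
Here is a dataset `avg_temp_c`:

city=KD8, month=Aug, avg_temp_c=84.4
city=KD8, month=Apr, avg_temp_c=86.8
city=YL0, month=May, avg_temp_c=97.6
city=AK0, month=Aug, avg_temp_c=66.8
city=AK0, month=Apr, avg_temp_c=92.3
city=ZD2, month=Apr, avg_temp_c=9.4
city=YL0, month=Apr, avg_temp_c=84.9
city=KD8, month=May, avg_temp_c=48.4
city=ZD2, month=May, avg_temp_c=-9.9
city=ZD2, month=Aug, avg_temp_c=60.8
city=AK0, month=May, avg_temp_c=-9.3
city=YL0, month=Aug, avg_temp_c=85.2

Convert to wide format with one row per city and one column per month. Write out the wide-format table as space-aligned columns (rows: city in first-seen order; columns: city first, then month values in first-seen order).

city  Aug   Apr   May 
KD8   84.4  86.8  48.4
YL0   85.2  84.9  97.6
AK0   66.8  92.3  -9.3
ZD2   60.8  9.4   -9.9

Columns: city plus the 3 distinct month values (Aug, Apr, May).
For example, row KD8 column Aug takes avg_temp_c=84.4 from the long row (KD8, Aug).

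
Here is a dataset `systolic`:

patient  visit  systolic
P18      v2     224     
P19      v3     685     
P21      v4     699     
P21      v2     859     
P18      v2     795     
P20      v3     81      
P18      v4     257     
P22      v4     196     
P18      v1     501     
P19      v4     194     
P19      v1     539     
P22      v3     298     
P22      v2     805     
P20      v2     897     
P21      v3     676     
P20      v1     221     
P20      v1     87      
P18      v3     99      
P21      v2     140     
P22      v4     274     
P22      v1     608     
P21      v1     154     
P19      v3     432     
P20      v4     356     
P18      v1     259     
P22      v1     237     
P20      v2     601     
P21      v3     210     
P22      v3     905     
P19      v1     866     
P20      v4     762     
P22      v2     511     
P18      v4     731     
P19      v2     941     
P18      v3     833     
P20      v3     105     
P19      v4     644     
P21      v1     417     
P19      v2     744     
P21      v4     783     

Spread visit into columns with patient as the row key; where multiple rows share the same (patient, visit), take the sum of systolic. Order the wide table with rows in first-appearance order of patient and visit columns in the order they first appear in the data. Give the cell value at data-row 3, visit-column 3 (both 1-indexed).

1482

With rows in first-appearance order of patient, row 3 is patient=P21. visit columns in first-appearance order: v2, v3, v4, v1; column 3 is v4.
Long rows with patient=P21, visit=v4: 699 + 783 = 1482.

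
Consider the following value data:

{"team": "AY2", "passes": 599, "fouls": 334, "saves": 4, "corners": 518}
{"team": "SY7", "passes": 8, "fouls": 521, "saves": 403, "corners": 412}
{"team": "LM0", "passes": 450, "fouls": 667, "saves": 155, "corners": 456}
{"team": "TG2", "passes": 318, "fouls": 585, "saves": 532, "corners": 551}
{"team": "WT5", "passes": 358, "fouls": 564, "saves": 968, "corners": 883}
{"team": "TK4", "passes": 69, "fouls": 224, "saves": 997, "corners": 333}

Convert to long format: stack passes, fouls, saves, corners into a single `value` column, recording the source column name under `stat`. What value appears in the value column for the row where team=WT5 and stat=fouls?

564

Unpivoting turns each (team, wide-column) pair into one long row.
The wide cell at row WT5, column fouls holds 564, so the long row (WT5, fouls) has value=564.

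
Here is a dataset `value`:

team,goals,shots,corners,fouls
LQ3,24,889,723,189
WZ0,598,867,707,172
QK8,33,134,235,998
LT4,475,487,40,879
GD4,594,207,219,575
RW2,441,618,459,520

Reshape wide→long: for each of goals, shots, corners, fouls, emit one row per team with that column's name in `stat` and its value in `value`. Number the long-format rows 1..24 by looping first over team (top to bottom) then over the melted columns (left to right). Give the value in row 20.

575

24 rows total (6 × 4). Row 20: index ⌊(20-1)/4⌋ = 4 into team → GD4; (20-1) mod 4 = 3 into the melted columns → fouls.
So row 20 is (GD4, fouls, 575); value = 575.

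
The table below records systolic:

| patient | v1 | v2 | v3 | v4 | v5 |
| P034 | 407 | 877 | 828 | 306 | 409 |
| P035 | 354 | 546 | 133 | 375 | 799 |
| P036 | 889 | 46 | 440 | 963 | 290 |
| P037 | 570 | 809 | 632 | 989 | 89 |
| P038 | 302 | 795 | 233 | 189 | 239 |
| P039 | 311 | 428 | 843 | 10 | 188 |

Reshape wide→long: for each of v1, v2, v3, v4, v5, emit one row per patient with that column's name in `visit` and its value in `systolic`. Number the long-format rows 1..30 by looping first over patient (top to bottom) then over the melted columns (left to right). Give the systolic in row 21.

302

30 rows total (6 × 5). Row 21: index ⌊(21-1)/5⌋ = 4 into patient → P038; (21-1) mod 5 = 0 into the melted columns → v1.
So row 21 is (P038, v1, 302); systolic = 302.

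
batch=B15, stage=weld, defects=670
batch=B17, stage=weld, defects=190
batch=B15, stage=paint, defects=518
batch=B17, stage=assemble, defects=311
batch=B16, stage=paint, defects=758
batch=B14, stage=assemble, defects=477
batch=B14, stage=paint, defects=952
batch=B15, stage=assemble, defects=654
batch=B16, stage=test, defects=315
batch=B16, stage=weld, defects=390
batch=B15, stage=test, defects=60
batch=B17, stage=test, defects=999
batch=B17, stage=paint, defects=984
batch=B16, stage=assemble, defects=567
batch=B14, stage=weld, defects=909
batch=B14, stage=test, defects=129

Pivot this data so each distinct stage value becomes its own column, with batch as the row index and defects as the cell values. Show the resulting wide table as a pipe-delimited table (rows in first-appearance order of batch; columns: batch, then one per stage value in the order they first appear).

| batch | weld | paint | assemble | test |
| B15 | 670 | 518 | 654 | 60 |
| B17 | 190 | 984 | 311 | 999 |
| B16 | 390 | 758 | 567 | 315 |
| B14 | 909 | 952 | 477 | 129 |

Columns: batch plus the 4 distinct stage values (weld, paint, assemble, test).
For example, row B15 column weld takes defects=670 from the long row (B15, weld).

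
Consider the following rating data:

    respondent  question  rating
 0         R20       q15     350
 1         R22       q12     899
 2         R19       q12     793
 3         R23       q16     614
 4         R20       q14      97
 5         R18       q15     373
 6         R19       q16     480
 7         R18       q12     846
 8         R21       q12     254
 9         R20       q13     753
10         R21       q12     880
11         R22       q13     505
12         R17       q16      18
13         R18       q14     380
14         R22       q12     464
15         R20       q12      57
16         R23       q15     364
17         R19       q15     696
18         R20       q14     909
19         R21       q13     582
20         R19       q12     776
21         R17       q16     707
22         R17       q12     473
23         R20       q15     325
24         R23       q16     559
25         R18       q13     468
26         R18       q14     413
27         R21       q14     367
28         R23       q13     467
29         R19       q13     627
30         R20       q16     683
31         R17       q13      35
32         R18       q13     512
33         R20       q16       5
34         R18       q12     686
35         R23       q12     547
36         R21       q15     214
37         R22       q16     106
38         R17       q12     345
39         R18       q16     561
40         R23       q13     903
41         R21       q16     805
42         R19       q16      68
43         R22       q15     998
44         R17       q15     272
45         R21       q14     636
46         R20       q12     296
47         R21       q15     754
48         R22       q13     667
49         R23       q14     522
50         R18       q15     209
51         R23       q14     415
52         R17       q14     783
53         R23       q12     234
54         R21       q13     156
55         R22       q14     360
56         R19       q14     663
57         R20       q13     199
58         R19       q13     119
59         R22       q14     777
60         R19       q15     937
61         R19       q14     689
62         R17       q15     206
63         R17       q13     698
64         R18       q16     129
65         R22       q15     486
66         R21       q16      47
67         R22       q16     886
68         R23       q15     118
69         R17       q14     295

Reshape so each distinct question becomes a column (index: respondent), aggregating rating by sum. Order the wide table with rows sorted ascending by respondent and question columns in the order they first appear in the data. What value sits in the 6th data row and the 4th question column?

1137

With rows sorted ascending by respondent, row 6 is respondent=R22. question columns in first-appearance order: q15, q12, q16, q14, q13; column 4 is q14.
Long rows with respondent=R22, question=q14: 360 + 777 = 1137.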